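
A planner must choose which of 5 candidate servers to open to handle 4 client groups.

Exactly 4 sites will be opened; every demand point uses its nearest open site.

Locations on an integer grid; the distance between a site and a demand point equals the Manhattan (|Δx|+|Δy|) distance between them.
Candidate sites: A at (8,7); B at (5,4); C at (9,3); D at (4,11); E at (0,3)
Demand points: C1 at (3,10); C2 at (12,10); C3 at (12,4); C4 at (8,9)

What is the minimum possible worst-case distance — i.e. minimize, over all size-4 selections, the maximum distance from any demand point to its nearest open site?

Open {A, B, C, D}.
  Farthest demand point is C2 at distance 7 (to A); all others are ≤ 7.
With {A, B, D, E} the worst case is 7.
With {A, C, D, E} the worst case is 7.
No size-4 selection achieves below 7.

7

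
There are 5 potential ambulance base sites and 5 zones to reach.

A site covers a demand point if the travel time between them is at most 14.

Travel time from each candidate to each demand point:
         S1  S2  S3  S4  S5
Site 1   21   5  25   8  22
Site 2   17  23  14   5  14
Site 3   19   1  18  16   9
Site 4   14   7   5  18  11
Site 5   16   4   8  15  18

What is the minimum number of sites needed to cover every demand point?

Coverage sets (demand points within 14 of each site):
  Site 1: {S2, S4}
  Site 2: {S3, S4, S5}
  Site 3: {S2, S5}
  Site 4: {S1, S2, S3, S5}
  Site 5: {S2, S3}
No single site covers all 5 demand points.
But {Site 1, Site 4} covers everything, so the minimum is 2.

2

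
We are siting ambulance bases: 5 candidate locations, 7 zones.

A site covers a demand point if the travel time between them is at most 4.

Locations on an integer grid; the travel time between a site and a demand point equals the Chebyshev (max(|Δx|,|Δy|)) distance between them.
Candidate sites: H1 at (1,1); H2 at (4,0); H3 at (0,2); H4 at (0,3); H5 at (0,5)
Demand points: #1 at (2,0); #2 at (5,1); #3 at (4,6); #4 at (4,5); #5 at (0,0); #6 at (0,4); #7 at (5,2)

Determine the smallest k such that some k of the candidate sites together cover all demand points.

Coverage sets (demand points within 4 of each site):
  H1: {#1, #2, #4, #5, #6, #7}
  H2: {#1, #2, #5, #6, #7}
  H3: {#1, #3, #4, #5, #6}
  H4: {#1, #3, #4, #5, #6}
  H5: {#3, #4, #6}
No single site covers all 7 demand points.
But {H1, H3} covers everything, so the minimum is 2.

2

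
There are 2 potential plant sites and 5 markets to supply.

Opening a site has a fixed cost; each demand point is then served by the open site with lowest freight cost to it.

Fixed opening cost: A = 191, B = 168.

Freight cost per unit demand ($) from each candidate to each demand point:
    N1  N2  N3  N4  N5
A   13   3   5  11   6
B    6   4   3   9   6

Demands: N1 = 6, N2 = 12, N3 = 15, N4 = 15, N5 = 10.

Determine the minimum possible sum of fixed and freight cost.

Open {B}: assign each demand point to its cheapest open site.
  N1→B 6×6=36, N2→B 12×4=48, N3→B 15×3=45, N4→B 15×9=135, N5→B 10×6=60
  freight cost 324, fixed 168 → total 492.
Compare {A}: freight cost 414 + fixed 191 = 605.
Compare {A, B}: freight cost 312 + fixed 359 = 671.

492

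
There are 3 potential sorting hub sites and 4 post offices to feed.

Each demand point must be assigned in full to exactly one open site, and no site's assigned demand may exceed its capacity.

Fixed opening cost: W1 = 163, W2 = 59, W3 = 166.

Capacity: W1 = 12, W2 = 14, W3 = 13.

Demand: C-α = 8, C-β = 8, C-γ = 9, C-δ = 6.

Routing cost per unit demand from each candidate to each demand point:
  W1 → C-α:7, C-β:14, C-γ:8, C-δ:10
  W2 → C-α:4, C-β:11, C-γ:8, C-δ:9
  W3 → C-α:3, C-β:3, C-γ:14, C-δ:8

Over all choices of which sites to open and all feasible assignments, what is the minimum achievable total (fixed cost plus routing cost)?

Open {W1, W2, W3}; cheapest assignment that respects the capacities:
  W1 (cap 12, load 9): C-γ — cost 9×8 = 72
  W2 (cap 14, load 14): C-α, C-δ — cost 8×4 + 6×9 = 86
  W3 (cap 13, load 8): C-β — cost 8×3 = 24
  Shipping 182, fixed 388 → total 570.
  Any other capacity-feasible assignment to {W1, W2, W3} ships for at least 182.
Total demand is 31 and no other set of sites has combined capacity ≥ 31, so {W1, W2, W3} is the only feasible choice of open sites. Minimum: 570.

570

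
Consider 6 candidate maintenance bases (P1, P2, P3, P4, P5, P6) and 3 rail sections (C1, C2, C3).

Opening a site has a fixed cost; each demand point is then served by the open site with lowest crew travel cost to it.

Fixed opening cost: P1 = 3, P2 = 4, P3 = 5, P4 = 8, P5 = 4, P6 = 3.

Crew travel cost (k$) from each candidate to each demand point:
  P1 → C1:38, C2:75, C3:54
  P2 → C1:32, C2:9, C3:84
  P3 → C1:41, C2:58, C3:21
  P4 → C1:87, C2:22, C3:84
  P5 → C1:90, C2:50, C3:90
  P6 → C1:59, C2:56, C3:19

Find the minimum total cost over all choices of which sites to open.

Open {P2, P6}: assign each demand point to its cheapest open site.
  C1→P2 32, C2→P2 9, C3→P6 19
  crew travel cost 60, fixed 7 → total 67.
Compare {P1, P2, P6}: crew travel cost 60 + fixed 10 = 70.
Compare {P2, P3}: crew travel cost 62 + fixed 9 = 71.
Compare {P2, P5, P6}: crew travel cost 60 + fixed 11 = 71.
All other subsets cost ≥ 70. Minimum total cost: 67.

67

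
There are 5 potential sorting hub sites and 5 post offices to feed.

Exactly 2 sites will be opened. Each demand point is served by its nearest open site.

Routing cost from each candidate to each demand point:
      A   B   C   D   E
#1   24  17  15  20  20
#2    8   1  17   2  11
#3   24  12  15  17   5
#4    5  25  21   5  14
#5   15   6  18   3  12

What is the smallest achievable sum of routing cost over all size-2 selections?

31

Open {#2, #3}.
  A→#2 8, B→#2 1, C→#3 15, D→#2 2, E→#3 5  ⇒ total 31.
Compare {#2, #4}: total 36.
Compare {#1, #2}: total 37.
No size-2 selection does better; minimum is 31.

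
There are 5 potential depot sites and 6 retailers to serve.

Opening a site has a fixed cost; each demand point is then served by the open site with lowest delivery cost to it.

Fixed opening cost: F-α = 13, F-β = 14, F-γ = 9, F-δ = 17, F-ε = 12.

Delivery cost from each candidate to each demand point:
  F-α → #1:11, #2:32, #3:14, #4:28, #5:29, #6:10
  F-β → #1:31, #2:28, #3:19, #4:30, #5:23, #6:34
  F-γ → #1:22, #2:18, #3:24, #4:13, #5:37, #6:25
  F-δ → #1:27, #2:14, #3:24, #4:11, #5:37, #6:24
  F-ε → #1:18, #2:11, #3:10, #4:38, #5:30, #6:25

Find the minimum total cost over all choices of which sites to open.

117

Open {F-α, F-γ}: assign each demand point to its cheapest open site.
  #1→F-α 11, #2→F-γ 18, #3→F-α 14, #4→F-γ 13, #5→F-α 29, #6→F-α 10
  delivery cost 95, fixed 22 → total 117.
Compare {F-α, F-γ, F-ε}: delivery cost 84 + fixed 34 = 118.
Compare {F-α, F-δ}: delivery cost 89 + fixed 30 = 119.
Compare {F-α, F-ε}: delivery cost 99 + fixed 25 = 124.
All other subsets cost ≥ 118. Minimum total cost: 117.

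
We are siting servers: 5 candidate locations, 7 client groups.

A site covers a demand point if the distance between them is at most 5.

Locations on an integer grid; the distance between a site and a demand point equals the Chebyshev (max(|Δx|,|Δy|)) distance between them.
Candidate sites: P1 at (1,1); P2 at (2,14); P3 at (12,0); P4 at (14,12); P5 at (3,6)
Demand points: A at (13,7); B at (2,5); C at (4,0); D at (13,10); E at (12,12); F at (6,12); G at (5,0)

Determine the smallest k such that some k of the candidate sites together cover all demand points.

Coverage sets (demand points within 5 of each site):
  P1: {B, C, G}
  P2: {F}
  P3: {}
  P4: {A, D, E}
  P5: {B}
No 2 sites suffice: every size-2 union leaves at least one demand point uncovered.
But {P1, P2, P4} covers everything, so the minimum is 3.

3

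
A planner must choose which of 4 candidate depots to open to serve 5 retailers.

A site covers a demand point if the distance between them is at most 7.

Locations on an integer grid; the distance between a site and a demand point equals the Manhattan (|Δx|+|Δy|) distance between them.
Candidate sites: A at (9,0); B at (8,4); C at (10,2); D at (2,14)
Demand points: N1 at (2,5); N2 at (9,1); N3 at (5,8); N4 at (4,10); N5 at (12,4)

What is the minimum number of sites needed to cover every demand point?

Coverage sets (demand points within 7 of each site):
  A: {N2, N5}
  B: {N1, N2, N3, N5}
  C: {N2, N5}
  D: {N4}
No single site covers all 5 demand points.
But {B, D} covers everything, so the minimum is 2.

2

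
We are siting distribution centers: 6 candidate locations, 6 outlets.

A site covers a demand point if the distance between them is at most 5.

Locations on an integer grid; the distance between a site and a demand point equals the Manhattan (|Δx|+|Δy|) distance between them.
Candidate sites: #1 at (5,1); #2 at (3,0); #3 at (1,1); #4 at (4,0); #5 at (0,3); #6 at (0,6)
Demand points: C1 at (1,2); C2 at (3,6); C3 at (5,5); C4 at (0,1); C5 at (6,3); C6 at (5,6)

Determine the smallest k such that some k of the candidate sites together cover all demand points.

2

Coverage sets (demand points within 5 of each site):
  #1: {C1, C3, C4, C5, C6}
  #2: {C1, C4}
  #3: {C1, C4}
  #4: {C1, C4, C5}
  #5: {C1, C4}
  #6: {C1, C2, C4, C6}
No single site covers all 6 demand points.
But {#1, #6} covers everything, so the minimum is 2.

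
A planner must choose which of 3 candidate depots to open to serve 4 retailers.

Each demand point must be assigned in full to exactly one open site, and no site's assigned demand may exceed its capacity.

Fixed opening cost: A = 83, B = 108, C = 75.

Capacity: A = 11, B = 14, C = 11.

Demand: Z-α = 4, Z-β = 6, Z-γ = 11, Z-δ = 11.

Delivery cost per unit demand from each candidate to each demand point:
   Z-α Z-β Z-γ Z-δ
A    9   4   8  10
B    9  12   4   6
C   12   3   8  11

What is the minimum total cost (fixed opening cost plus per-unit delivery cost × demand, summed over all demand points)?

Open {A, B, C}; cheapest assignment that respects the capacities:
  A (cap 11, load 10): Z-α, Z-β — cost 4×9 + 6×4 = 60
  B (cap 14, load 11): Z-δ — cost 11×6 = 66
  C (cap 11, load 11): Z-γ — cost 11×8 = 88
  Shipping 214, fixed 266 → total 480.
  Any other capacity-feasible assignment to {A, B, C} ships for at least 214.
Total demand is 32 and no other set of sites has combined capacity ≥ 32, so {A, B, C} is the only feasible choice of open sites. Minimum: 480.

480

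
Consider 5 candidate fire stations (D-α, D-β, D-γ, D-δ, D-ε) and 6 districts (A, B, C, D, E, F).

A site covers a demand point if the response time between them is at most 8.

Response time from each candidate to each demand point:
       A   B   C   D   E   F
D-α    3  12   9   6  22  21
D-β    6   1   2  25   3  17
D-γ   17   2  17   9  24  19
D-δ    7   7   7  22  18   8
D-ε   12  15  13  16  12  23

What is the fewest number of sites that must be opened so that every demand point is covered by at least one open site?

Coverage sets (demand points within 8 of each site):
  D-α: {A, D}
  D-β: {A, B, C, E}
  D-γ: {B}
  D-δ: {A, B, C, F}
  D-ε: {}
No 2 sites suffice: every size-2 union leaves at least one demand point uncovered.
But {D-α, D-β, D-δ} covers everything, so the minimum is 3.

3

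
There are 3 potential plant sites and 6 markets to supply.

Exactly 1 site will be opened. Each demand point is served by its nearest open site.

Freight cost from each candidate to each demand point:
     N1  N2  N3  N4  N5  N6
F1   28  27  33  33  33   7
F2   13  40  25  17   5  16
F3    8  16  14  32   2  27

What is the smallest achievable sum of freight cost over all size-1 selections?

99

Open {F3}.
  N1→F3 8, N2→F3 16, N3→F3 14, N4→F3 32, N5→F3 2, N6→F3 27  ⇒ total 99.
Compare {F2}: total 116.
Compare {F1}: total 161.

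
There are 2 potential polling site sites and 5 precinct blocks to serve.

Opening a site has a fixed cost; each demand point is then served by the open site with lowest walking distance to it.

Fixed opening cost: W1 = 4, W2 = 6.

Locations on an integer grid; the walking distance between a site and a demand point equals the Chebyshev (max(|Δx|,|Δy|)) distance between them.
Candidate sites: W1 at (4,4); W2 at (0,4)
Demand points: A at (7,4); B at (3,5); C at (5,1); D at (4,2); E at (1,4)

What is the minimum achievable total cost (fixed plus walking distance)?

Open {W1}: assign each demand point to its cheapest open site.
  A→W1 3, B→W1 1, C→W1 3, D→W1 2, E→W1 3
  walking distance 12, fixed 4 → total 16.
Compare {W1, W2}: walking distance 10 + fixed 10 = 20.
Compare {W2}: walking distance 20 + fixed 6 = 26.

16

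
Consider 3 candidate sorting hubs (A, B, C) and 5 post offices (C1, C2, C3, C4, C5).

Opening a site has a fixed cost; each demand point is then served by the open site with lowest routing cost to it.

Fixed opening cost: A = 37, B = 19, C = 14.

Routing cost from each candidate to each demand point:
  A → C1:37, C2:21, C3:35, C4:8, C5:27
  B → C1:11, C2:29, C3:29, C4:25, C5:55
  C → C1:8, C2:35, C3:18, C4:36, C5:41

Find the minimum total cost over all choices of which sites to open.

Open {A, C}: assign each demand point to its cheapest open site.
  C1→C 8, C2→A 21, C3→C 18, C4→A 8, C5→A 27
  routing cost 82, fixed 51 → total 133.
Compare {C}: routing cost 138 + fixed 14 = 152.
Compare {A, B}: routing cost 96 + fixed 56 = 152.
Compare {A, B, C}: routing cost 82 + fixed 70 = 152.
All other subsets cost ≥ 152. Minimum total cost: 133.

133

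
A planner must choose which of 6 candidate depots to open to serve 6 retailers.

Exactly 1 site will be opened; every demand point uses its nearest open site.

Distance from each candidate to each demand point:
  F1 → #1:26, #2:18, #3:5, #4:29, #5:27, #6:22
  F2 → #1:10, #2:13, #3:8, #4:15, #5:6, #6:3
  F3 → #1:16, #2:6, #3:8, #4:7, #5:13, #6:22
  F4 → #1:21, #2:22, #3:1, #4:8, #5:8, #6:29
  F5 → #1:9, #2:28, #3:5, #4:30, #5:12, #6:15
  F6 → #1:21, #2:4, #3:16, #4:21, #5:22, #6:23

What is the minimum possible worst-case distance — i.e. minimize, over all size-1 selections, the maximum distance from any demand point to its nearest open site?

Open {F2}.
  Farthest demand point is #4 at distance 15 (to F2); all others are ≤ 15.
With {F3} the worst case is 22.
With {F6} the worst case is 23.
No size-1 selection achieves below 15.

15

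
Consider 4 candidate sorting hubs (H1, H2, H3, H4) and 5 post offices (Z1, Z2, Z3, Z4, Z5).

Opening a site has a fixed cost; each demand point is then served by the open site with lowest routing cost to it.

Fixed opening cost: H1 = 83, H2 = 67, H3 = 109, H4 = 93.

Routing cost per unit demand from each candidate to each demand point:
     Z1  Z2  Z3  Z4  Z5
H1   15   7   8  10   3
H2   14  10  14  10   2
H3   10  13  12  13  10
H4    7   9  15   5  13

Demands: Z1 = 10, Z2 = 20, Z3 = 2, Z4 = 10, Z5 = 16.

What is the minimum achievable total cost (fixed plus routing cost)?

500

Open {H1, H4}: assign each demand point to its cheapest open site.
  Z1→H4 10×7=70, Z2→H1 20×7=140, Z3→H1 2×8=16, Z4→H4 10×5=50, Z5→H1 16×3=48
  routing cost 324, fixed 176 → total 500.
Compare {H2, H4}: routing cost 360 + fixed 160 = 520.
Compare {H1}: routing cost 454 + fixed 83 = 537.
Compare {H1, H2, H4}: routing cost 308 + fixed 243 = 551.
All other subsets cost ≥ 520. Minimum total cost: 500.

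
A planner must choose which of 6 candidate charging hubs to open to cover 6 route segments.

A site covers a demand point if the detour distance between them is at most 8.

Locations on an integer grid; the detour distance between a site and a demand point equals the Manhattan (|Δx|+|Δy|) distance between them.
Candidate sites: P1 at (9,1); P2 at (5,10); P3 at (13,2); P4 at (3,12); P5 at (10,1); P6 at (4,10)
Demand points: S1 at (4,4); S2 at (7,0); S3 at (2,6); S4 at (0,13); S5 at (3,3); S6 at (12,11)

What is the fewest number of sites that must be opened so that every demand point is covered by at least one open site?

2

Coverage sets (demand points within 8 of each site):
  P1: {S1, S2, S5}
  P2: {S1, S3, S4, S6}
  P3: {S2}
  P4: {S3, S4}
  P5: {S2}
  P6: {S1, S3, S4, S5}
No single site covers all 6 demand points.
But {P1, P2} covers everything, so the minimum is 2.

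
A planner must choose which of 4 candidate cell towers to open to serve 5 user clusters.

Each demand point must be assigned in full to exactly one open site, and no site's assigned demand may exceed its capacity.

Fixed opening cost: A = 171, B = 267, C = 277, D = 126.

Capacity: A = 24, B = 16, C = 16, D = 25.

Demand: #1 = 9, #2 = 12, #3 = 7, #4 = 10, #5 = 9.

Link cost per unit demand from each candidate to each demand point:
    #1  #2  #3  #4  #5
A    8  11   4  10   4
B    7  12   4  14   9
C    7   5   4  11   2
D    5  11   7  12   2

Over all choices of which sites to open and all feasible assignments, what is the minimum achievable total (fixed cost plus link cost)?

Open {A, D}; cheapest assignment that respects the capacities:
  A (cap 24, load 22): #2, #4 — cost 12×11 + 10×10 = 232
  D (cap 25, load 25): #1, #3, #5 — cost 9×5 + 7×7 + 9×2 = 112
  Shipping 344, fixed 297 → total 641.
  Any other capacity-feasible assignment to {A, D} ships for at least 344.
Compare {A, C, D}: its best feasible assignment gives total 825.
Compare {A, B, D}: its best feasible assignment gives total 887.
Every other set of open sites that can feasibly serve all demand totals ≥ 825 even under its best assignment. Minimum: 641.

641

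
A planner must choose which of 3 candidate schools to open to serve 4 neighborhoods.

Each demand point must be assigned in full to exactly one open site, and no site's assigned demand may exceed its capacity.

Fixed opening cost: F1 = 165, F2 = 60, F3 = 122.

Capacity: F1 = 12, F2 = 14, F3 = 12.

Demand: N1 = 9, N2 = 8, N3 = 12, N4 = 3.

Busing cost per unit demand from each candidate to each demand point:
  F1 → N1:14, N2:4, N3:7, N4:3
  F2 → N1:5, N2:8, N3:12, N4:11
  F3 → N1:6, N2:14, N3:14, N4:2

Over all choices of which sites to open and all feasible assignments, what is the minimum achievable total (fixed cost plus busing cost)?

Open {F1, F2, F3}; cheapest assignment that respects the capacities:
  F1 (cap 12, load 12): N3 — cost 12×7 = 84
  F2 (cap 14, load 8): N2 — cost 8×8 = 64
  F3 (cap 12, load 12): N1, N4 — cost 9×6 + 3×2 = 60
  Shipping 208, fixed 347 → total 555.
  Any other capacity-feasible assignment to {F1, F2, F3} ships for at least 208.
Total demand is 32 and no other set of sites has combined capacity ≥ 32, so {F1, F2, F3} is the only feasible choice of open sites. Minimum: 555.

555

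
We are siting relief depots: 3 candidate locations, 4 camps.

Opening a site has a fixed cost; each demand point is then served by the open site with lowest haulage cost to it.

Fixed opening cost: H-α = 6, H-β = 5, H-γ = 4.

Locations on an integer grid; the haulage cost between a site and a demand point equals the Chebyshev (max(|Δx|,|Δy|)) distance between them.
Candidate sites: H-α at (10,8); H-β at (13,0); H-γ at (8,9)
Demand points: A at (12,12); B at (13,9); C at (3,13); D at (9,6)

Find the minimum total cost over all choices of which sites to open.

21

Open {H-γ}: assign each demand point to its cheapest open site.
  A→H-γ 4, B→H-γ 5, C→H-γ 5, D→H-γ 3
  haulage cost 17, fixed 4 → total 21.
Compare {H-α}: haulage cost 16 + fixed 6 = 22.
Compare {H-α, H-γ}: haulage cost 14 + fixed 10 = 24.
Compare {H-β, H-γ}: haulage cost 17 + fixed 9 = 26.
All other subsets cost ≥ 22. Minimum total cost: 21.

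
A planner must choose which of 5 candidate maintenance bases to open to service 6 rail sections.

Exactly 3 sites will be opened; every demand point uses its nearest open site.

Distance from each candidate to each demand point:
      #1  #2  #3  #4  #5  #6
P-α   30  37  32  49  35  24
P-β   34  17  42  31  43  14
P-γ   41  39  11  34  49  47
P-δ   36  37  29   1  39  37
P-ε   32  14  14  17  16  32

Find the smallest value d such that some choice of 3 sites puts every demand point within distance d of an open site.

30

Open {P-α, P-β, P-ε}.
  Farthest demand point is #1 at distance 30 (to P-α); all others are ≤ 30.
With {P-α, P-γ, P-ε} the worst case is 30.
With {P-α, P-δ, P-ε} the worst case is 30.
No size-3 selection achieves below 30.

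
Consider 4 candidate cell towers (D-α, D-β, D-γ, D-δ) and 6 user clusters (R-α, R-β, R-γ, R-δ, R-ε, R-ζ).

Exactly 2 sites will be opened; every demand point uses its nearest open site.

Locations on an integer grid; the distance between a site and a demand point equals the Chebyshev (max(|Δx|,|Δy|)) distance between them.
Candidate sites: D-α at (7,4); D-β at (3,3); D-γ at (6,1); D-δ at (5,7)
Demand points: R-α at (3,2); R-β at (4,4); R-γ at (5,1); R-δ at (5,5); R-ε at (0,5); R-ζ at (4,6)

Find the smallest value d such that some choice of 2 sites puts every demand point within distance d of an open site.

3

Open {D-α, D-β}.
  Farthest demand point is R-ε at distance 3 (to D-β); all others are ≤ 3.
With {D-β, D-γ} the worst case is 3.
With {D-β, D-δ} the worst case is 3.
No size-2 selection achieves below 3.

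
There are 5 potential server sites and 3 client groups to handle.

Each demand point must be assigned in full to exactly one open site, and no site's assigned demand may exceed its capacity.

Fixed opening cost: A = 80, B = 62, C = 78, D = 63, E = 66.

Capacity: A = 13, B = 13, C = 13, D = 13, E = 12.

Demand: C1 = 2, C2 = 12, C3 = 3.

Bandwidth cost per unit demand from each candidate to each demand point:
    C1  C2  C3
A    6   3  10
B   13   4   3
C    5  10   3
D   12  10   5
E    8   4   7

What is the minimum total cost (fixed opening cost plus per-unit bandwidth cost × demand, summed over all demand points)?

Open {B, C}; cheapest assignment that respects the capacities:
  B (cap 13, load 12): C2 — cost 12×4 = 48
  C (cap 13, load 5): C1, C3 — cost 2×5 + 3×3 = 19
  Shipping 67, fixed 140 → total 207.
  Any other capacity-feasible assignment to {B, C} ships for at least 67.
Compare {B, E}: its best feasible assignment gives total 211.
Compare {C, E}: its best feasible assignment gives total 211.
Every other set of open sites that can feasibly serve all demand totals ≥ 211 even under its best assignment. Minimum: 207.

207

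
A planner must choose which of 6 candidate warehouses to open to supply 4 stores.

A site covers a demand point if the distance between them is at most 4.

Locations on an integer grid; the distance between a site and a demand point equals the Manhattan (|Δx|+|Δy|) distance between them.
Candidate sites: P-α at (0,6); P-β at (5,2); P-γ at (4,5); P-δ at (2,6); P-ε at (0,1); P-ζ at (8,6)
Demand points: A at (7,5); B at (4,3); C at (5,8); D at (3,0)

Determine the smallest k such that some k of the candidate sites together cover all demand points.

2

Coverage sets (demand points within 4 of each site):
  P-α: {}
  P-β: {B, D}
  P-γ: {A, B, C}
  P-δ: {}
  P-ε: {D}
  P-ζ: {A}
No single site covers all 4 demand points.
But {P-β, P-γ} covers everything, so the minimum is 2.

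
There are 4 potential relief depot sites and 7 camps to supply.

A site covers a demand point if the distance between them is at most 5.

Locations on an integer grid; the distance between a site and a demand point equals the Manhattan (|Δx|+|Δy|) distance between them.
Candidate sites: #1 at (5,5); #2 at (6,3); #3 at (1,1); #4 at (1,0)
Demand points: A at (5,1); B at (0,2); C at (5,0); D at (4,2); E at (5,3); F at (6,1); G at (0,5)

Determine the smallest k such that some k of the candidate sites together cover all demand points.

2

Coverage sets (demand points within 5 of each site):
  #1: {A, C, D, E, F, G}
  #2: {A, C, D, E, F}
  #3: {A, B, C, D, F, G}
  #4: {A, B, C, D}
No single site covers all 7 demand points.
But {#1, #3} covers everything, so the minimum is 2.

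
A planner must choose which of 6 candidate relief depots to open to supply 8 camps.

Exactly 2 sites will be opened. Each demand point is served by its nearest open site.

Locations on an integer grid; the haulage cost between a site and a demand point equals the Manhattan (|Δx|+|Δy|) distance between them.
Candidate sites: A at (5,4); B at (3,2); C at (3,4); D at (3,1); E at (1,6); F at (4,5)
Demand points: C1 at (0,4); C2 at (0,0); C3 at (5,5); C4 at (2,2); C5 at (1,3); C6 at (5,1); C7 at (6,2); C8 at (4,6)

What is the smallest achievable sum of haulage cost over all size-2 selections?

Open {B, F}.
  C1→B 5, C2→B 5, C3→F 1, C4→B 1, C5→B 3, C6→B 3, C7→B 3, C8→F 1  ⇒ total 22.
Compare {D, F}: total 23.
Compare {A, B}: total 24.
No size-2 selection does better; minimum is 22.

22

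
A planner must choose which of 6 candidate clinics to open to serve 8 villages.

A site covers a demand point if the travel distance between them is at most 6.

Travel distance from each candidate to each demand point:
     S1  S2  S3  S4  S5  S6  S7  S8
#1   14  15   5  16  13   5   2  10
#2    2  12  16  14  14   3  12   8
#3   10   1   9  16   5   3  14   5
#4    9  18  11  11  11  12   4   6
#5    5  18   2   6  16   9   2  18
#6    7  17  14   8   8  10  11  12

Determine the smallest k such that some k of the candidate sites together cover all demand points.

2

Coverage sets (demand points within 6 of each site):
  #1: {S3, S6, S7}
  #2: {S1, S6}
  #3: {S2, S5, S6, S8}
  #4: {S7, S8}
  #5: {S1, S3, S4, S7}
  #6: {}
No single site covers all 8 demand points.
But {#3, #5} covers everything, so the minimum is 2.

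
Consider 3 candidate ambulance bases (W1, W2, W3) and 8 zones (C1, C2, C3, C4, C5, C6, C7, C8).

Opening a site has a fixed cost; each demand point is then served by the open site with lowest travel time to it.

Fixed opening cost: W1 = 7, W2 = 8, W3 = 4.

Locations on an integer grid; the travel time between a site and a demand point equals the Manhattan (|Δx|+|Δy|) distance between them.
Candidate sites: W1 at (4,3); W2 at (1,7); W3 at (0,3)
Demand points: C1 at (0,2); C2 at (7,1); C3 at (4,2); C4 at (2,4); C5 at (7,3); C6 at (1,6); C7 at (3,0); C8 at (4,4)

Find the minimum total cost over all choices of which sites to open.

Open {W1, W3}: assign each demand point to its cheapest open site.
  C1→W3 1, C2→W1 5, C3→W1 1, C4→W1 3, C5→W1 3, C6→W3 4, C7→W1 4, C8→W1 1
  travel time 22, fixed 11 → total 33.
Compare {W1}: travel time 28 + fixed 7 = 35.
Compare {W1, W2}: travel time 23 + fixed 15 = 38.
Compare {W1, W2, W3}: travel time 19 + fixed 19 = 38.
All other subsets cost ≥ 35. Minimum total cost: 33.

33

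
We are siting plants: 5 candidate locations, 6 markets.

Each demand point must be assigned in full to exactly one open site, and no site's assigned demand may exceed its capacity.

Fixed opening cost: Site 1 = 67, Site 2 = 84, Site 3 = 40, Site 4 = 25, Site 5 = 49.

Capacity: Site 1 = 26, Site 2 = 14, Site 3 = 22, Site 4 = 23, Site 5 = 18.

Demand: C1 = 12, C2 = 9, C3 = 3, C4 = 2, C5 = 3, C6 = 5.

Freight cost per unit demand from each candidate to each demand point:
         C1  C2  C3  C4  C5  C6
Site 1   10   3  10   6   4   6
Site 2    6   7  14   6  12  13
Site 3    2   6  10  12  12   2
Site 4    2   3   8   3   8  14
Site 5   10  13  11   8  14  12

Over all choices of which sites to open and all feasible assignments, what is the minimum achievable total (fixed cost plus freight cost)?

Open {Site 3, Site 4}; cheapest assignment that respects the capacities:
  Site 3 (cap 22, load 17): C1, C6 — cost 12×2 + 5×2 = 34
  Site 4 (cap 23, load 17): C2, C3, C4, C5 — cost 9×3 + 3×8 + 2×3 + 3×8 = 81
  Shipping 115, fixed 65 → total 180.
  Any other capacity-feasible assignment to {Site 3, Site 4} ships for at least 115.
Compare {Site 1, Site 4}: its best feasible assignment gives total 215.
Compare {Site 1, Site 3}: its best feasible assignment gives total 222.
Every other set of open sites that can feasibly serve all demand totals ≥ 215 even under its best assignment. Minimum: 180.

180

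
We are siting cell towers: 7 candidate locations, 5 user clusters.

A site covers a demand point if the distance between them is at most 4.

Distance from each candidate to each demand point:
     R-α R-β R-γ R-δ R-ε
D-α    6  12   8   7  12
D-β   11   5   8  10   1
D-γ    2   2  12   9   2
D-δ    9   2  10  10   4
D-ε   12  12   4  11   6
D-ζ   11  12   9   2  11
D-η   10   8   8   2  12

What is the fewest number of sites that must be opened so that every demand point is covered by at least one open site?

3

Coverage sets (demand points within 4 of each site):
  D-α: {}
  D-β: {R-ε}
  D-γ: {R-α, R-β, R-ε}
  D-δ: {R-β, R-ε}
  D-ε: {R-γ}
  D-ζ: {R-δ}
  D-η: {R-δ}
No 2 sites suffice: every size-2 union leaves at least one demand point uncovered.
But {D-γ, D-ε, D-ζ} covers everything, so the minimum is 3.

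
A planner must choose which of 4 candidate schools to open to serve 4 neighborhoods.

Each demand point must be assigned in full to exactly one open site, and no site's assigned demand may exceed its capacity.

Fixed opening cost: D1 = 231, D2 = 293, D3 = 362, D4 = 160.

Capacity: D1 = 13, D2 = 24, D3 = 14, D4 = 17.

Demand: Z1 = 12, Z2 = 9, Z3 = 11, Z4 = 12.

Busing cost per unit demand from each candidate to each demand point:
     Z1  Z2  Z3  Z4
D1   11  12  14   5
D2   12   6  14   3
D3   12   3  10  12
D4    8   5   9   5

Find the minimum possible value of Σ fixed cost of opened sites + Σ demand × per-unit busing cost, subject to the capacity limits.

1005

Open {D1, D2, D4}; cheapest assignment that respects the capacities:
  D1 (cap 13, load 12): Z1 — cost 12×11 = 132
  D2 (cap 24, load 21): Z2, Z4 — cost 9×6 + 12×3 = 90
  D4 (cap 17, load 11): Z3 — cost 11×9 = 99
  Shipping 321, fixed 684 → total 1005.
  Any other capacity-feasible assignment to {D1, D2, D4} ships for at least 321.
Compare {D2, D3, D4}: its best feasible assignment gives total 1111.
Compare {D1, D2, D3}: its best feasible assignment gives total 1218.
Every other set of open sites that can feasibly serve all demand totals ≥ 1111 even under its best assignment. Minimum: 1005.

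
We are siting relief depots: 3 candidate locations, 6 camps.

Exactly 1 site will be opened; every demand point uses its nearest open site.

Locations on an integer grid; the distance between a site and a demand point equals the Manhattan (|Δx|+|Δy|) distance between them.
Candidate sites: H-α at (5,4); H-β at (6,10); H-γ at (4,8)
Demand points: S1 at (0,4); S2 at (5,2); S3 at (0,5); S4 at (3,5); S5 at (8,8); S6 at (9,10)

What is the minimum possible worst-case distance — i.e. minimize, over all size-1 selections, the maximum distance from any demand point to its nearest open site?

8

Open {H-γ}.
  Farthest demand point is S1 at distance 8 (to H-γ); all others are ≤ 8.
With {H-α} the worst case is 10.
With {H-β} the worst case is 12.
No size-1 selection achieves below 8.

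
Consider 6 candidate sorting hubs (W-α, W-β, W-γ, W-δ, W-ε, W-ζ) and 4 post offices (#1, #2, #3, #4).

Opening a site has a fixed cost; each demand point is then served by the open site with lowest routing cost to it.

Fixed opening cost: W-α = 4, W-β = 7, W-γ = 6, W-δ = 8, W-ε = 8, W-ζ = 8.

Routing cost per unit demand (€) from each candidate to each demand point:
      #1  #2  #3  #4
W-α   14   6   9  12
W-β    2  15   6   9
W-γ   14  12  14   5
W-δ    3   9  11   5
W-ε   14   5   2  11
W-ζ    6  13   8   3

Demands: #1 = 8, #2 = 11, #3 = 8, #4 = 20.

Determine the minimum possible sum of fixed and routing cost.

170

Open {W-β, W-ε, W-ζ}: assign each demand point to its cheapest open site.
  #1→W-β 8×2=16, #2→W-ε 11×5=55, #3→W-ε 8×2=16, #4→W-ζ 20×3=60
  routing cost 147, fixed 23 → total 170.
Compare {W-α, W-β, W-ε, W-ζ}: routing cost 147 + fixed 27 = 174.
Compare {W-β, W-γ, W-ε, W-ζ}: routing cost 147 + fixed 29 = 176.
Compare {W-β, W-δ, W-ε, W-ζ}: routing cost 147 + fixed 31 = 178.
All other subsets cost ≥ 174. Minimum total cost: 170.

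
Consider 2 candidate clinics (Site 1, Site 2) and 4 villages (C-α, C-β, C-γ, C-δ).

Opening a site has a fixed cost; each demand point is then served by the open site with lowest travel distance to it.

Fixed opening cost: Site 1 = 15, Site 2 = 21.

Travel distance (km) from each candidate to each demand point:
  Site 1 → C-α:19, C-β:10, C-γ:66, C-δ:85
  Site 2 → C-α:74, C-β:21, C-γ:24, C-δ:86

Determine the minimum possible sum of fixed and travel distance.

Open {Site 1, Site 2}: assign each demand point to its cheapest open site.
  C-α→Site 1 19, C-β→Site 1 10, C-γ→Site 2 24, C-δ→Site 1 85
  travel distance 138, fixed 36 → total 174.
Compare {Site 1}: travel distance 180 + fixed 15 = 195.
Compare {Site 2}: travel distance 205 + fixed 21 = 226.

174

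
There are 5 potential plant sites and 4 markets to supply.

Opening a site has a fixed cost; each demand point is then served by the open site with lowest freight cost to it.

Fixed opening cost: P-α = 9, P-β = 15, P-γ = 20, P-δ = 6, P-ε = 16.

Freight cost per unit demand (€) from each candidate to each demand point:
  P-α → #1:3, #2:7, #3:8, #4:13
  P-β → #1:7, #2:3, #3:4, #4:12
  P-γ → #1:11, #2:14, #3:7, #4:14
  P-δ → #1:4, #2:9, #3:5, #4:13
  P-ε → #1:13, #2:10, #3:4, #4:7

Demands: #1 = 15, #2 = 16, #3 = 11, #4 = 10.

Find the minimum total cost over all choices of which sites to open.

247

Open {P-α, P-β, P-ε}: assign each demand point to its cheapest open site.
  #1→P-α 15×3=45, #2→P-β 16×3=48, #3→P-β 11×4=44, #4→P-ε 10×7=70
  freight cost 207, fixed 40 → total 247.
Compare {P-α, P-β, P-δ, P-ε}: freight cost 207 + fixed 46 = 253.
Compare {P-β, P-δ, P-ε}: freight cost 222 + fixed 37 = 259.
Compare {P-α, P-β, P-γ, P-ε}: freight cost 207 + fixed 60 = 267.
All other subsets cost ≥ 253. Minimum total cost: 247.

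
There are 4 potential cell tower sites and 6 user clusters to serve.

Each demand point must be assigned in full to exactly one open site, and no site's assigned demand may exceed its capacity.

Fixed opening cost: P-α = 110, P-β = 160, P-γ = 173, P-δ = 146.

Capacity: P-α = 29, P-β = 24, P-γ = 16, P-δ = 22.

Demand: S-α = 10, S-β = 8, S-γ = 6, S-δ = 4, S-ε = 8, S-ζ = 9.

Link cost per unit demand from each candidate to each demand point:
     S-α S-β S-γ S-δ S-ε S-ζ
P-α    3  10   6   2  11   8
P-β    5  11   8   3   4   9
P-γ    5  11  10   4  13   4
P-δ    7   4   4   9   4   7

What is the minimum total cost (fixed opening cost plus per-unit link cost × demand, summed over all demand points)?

Open {P-α, P-δ}; cheapest assignment that respects the capacities:
  P-α (cap 29, load 23): S-α, S-δ, S-ζ — cost 10×3 + 4×2 + 9×8 = 110
  P-δ (cap 22, load 22): S-β, S-γ, S-ε — cost 8×4 + 6×4 + 8×4 = 88
  Shipping 198, fixed 256 → total 454.
  Any other capacity-feasible assignment to {P-α, P-δ} ships for at least 198.
Compare {P-α, P-β}: its best feasible assignment gives total 536.
Compare {P-β, P-δ}: its best feasible assignment gives total 537.
Every other set of open sites that can feasibly serve all demand totals ≥ 536 even under its best assignment. Minimum: 454.

454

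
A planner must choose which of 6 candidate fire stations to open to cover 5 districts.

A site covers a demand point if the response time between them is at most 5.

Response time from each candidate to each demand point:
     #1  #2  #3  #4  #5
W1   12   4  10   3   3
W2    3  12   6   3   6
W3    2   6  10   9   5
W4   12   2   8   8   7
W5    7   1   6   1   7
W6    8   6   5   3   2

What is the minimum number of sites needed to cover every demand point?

Coverage sets (demand points within 5 of each site):
  W1: {#2, #4, #5}
  W2: {#1, #4}
  W3: {#1, #5}
  W4: {#2}
  W5: {#2, #4}
  W6: {#3, #4, #5}
No 2 sites suffice: every size-2 union leaves at least one demand point uncovered.
But {W1, W2, W6} covers everything, so the minimum is 3.

3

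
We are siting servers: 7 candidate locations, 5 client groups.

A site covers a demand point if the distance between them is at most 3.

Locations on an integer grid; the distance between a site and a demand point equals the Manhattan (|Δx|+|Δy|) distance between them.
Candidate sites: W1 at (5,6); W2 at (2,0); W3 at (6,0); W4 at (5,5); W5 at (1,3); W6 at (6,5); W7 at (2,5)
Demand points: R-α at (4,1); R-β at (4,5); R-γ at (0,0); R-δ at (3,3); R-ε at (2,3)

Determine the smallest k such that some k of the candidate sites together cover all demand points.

2

Coverage sets (demand points within 3 of each site):
  W1: {R-β}
  W2: {R-α, R-γ, R-ε}
  W3: {R-α}
  W4: {R-β}
  W5: {R-δ, R-ε}
  W6: {R-β}
  W7: {R-β, R-δ, R-ε}
No single site covers all 5 demand points.
But {W2, W7} covers everything, so the minimum is 2.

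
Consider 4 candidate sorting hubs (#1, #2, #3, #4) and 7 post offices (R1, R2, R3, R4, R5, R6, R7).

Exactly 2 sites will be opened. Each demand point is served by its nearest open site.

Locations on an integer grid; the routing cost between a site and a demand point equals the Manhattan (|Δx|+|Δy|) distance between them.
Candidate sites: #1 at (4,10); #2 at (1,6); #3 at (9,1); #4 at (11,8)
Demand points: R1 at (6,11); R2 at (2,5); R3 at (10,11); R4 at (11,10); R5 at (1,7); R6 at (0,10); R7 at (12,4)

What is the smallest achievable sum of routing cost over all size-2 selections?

Open {#2, #4}.
  R1→#4 8, R2→#2 2, R3→#4 4, R4→#4 2, R5→#2 1, R6→#2 5, R7→#4 5  ⇒ total 27.
Compare {#1, #4}: total 31.
Compare {#1, #2}: total 37.
No size-2 selection does better; minimum is 27.

27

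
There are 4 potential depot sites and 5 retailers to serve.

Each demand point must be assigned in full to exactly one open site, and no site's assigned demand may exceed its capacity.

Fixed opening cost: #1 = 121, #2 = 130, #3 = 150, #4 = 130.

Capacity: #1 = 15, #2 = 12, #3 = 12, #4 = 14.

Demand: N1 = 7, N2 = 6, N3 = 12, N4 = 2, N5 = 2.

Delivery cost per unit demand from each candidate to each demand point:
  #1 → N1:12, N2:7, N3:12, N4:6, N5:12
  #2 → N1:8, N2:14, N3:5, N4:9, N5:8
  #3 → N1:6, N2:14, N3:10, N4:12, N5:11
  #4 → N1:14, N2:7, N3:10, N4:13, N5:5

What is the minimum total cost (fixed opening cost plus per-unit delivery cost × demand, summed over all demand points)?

519

Open {#1, #4}; cheapest assignment that respects the capacities:
  #1 (cap 15, load 15): N1, N2, N4 — cost 7×12 + 6×7 + 2×6 = 138
  #4 (cap 14, load 14): N3, N5 — cost 12×10 + 2×5 = 130
  Shipping 268, fixed 251 → total 519.
  Any other capacity-feasible assignment to {#1, #4} ships for at least 268.
Compare {#1, #2, #3}: its best feasible assignment gives total 579.
Compare {#2, #3, #4}: its best feasible assignment gives total 588.
Every other set of open sites that can feasibly serve all demand totals ≥ 579 even under its best assignment. Minimum: 519.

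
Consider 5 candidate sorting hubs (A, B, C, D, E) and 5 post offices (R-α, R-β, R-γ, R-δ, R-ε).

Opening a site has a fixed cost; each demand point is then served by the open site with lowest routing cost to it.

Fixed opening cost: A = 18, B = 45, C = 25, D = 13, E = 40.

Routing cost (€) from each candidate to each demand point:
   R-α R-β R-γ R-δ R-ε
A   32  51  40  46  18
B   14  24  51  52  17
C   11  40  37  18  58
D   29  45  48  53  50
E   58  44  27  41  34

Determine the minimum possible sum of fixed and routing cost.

167

Open {A, C}: assign each demand point to its cheapest open site.
  R-α→C 11, R-β→C 40, R-γ→C 37, R-δ→C 18, R-ε→A 18
  routing cost 124, fixed 43 → total 167.
Compare {B, C}: routing cost 107 + fixed 70 = 177.
Compare {A, C, D}: routing cost 124 + fixed 56 = 180.
Compare {C}: routing cost 164 + fixed 25 = 189.
All other subsets cost ≥ 177. Minimum total cost: 167.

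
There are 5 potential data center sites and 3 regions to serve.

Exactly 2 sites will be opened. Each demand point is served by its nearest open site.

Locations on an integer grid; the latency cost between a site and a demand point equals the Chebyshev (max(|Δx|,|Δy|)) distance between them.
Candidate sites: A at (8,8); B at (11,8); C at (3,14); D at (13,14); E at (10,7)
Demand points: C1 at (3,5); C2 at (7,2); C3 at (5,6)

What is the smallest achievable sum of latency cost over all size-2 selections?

13

Open {A, E}.
  C1→A 5, C2→E 5, C3→A 3  ⇒ total 13.
Compare {A, B}: total 14.
Compare {A, C}: total 14.
No size-2 selection does better; minimum is 13.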